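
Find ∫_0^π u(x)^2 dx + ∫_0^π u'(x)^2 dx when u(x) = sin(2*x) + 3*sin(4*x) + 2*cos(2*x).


||u||_{H^1(0,π)}^2 = 89*π

u'(x) = -4*sin(2*x) + 2*cos(2*x) + 12*cos(4*x).
Expand u² and (u')² and integrate term by term on (0, π), using: for integers n ≥ 1, ∫_0^π sin²(nx) dx = ∫_0^π cos²(nx) dx = π/2; for n ≠ n', ∫_0^π sin(nx)sin(n'x) dx = ∫_0^π cos(nx)cos(n'x) dx = 0; and by product-to-sum, ∫_0^π sin(nx)cos(n'x) dx = ½∫_0^π [sin((n+n')x) + sin((n−n')x)] dx, which is 0 when n+n' is even and 2n/(n²−n'²) when n+n' is odd (it need not vanish on (0, π)).
  u² squared terms: (2)²·∫cos(2x)² dx = 4·π/2 = 2*π;  (3)²·∫sin(4x)² dx = 9·π/2 = 9*π/2;  (1)²·∫sin(2x)² dx = 1·π/2 = π/2.
  u² cross terms: 2·(2)·(3)·∫cos(2x)·sin(4x) dx = 12·(0) = 0;  2·(2)·(1)·∫cos(2x)·sin(2x) dx = 4·(0) = 0;  2·(3)·(1)·∫sin(4x)·sin(2x) dx = 6·(0) = 0.
  So ∫_0^π u² dx = 2*π + 9*π/2 + π/2 + 0 + 0 + 0 = 7*π.
  (u')² squared terms: (-4)²·∫sin(2x)² dx = 16·π/2 = 8*π;  (2)²·∫cos(2x)² dx = 4·π/2 = 2*π;  (12)²·∫cos(4x)² dx = 144·π/2 = 72*π.
  (u')² cross terms: 2·(-4)·(2)·∫sin(2x)·cos(2x) dx = -16·(0) = 0;  2·(-4)·(12)·∫sin(2x)·cos(4x) dx = -96·(0) = 0;  2·(2)·(12)·∫cos(2x)·cos(4x) dx = 48·(0) = 0.
  So ∫_0^π (u')² dx = 8*π + 2*π + 72*π + 0 + 0 + 0 = 82*π.
||u||_{H^1}^2 = (7*π) + (82*π) = 89*π.


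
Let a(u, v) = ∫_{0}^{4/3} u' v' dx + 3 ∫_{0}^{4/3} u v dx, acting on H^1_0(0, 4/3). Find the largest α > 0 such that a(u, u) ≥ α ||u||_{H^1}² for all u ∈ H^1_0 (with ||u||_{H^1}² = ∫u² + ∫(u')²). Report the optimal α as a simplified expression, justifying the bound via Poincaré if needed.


α = 1

Coercivity of a(·,·) on H^1_0(0, 4/3) means a(u, u) ≥ α ||u||_{H^1}² for every u ∈ H^1_0.
The interval has length L = 4/3, and Poincaré/coercivity depend only on L. Here a(u, u) = ∫(u')² + (3)·∫u².
Here c = 3 ≥ 1, so a(u,u) = ∫(u')² + c∫u² ≥ ∫(u')² + ∫u² = ||u||_{H^1}², i.e. α = 1 works. No larger α is possible: a(u,u) ≥ α||u||_{H^1}² means (1−α)∫(u')² ≥ (α−c)∫u², and for the modes u_n = sin(nπ(x−x₀)/L) (x₀ the left endpoint) one has ∫u_n²/∫(u_n')² = (L/(nπ))² → 0, so a(u_n,u_n)/||u_n||_{H^1}² → 1. Hence the optimal constant is α = 1.
Therefore α = 1.


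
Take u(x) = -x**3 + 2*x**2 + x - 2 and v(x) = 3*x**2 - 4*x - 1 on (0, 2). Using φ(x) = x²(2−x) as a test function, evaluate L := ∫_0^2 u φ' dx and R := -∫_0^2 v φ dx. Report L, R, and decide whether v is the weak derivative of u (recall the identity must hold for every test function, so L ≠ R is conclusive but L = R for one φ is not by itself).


LHS = -4/3, RHS = 4/3. No, v is not the weak derivative of u.

u(x) = -x**3 + 2*x**2 + x - 2, classical derivative u'(x) = -3*x**2 + 4*x + 1.
φ(x) = x²(2−x), so φ'(x) = x*(4 - 3*x).
Note φ(0) = φ(2) = 0, so the boundary term u·φ vanishes.
LHS = ∫_0^2 u(x) φ'(x) dx = ∫_0^2 (3*x^5 - 10*x^4 + 5*x^3 + 10*x^2 - 8*x) dx. Term by term:
  ∫_0^2 3*x^5 dx = 32;  ∫_0^2 -10*x^4 dx = -64;  ∫_0^2 5*x^3 dx = 20;
  ∫_0^2 10*x^2 dx = 80/3;  ∫_0^2 -8*x dx = -16.
Sum: 32 − 64 + 20 + 80/3 − 16 = -4/3.
So LHS = -4/3.
∫_0^2 v(x) φ(x) dx = ∫_0^2 (-3*x^5 + 10*x^4 - 7*x^3 - 2*x^2) dx. Term by term:
  ∫_0^2 -3*x^5 dx = -32;  ∫_0^2 10*x^4 dx = 64;  ∫_0^2 -7*x^3 dx = -28;
  ∫_0^2 -2*x^2 dx = -16/3.
Sum: -32 + 64 − 28 − 16/3 = -4/3.
So RHS = -∫_0^2 v(x) φ(x) dx = 4/3.
LHS − RHS = -8/3 ≠ 0, so the identity fails.
(For a valid weak derivative the identity must hold for EVERY test function, in particular this one. The failure shows v is NOT the weak derivative of u.)
Correct weak derivative would be u'(x) = -3*x**2 + 4*x + 1.


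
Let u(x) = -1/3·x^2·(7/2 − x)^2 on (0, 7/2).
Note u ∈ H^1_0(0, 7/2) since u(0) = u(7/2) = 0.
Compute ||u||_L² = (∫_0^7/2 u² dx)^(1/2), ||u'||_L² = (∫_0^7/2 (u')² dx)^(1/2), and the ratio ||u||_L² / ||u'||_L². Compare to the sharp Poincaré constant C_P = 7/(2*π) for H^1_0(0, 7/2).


||u||_L² / ||u'||_L² = 7*sqrt(3)/12 < C_P = 7/(2*π).

u(x) = -1/3·x^2·(7/2 − x)^2, so u'(x) = x*(-8*x^2 + 42*x - 49)/6.
u(x) = -1/3·x^2·(7/2 − x)^2 vanishes at x = 0 and x = 7/2, so u ∈ H^1_0(0, 7/2). Differentiate via the product rule and integrate the resulting polynomials term by term.
  ∫_0^7/2 u² dx = ∫_0^7/2 (x^8/9 - 14*x^7/9 + 49*x^6/6 - 343*x^5/18 + 2401*x^4/144) dx. Term by term:
    ∫_0^7/2 x^8/9 dx = 40353607/41472;  ∫_0^7/2 -14*x^7/9 dx = -40353607/9216;  ∫_0^7/2 49*x^6/6 dx = 5764801/768;
    ∫_0^7/2 -343*x^5/18 dx = -40353607/6912;  ∫_0^7/2 2401*x^4/144 dx = 40353607/23040.
  Sum: 40353607/41472 − 40353607/9216 + 5764801/768 − 40353607/6912 + 40353607/23040 = 5764801/414720.
  ∫_0^7/2 (u')² dx = ∫_0^7/2 (16*x^6/9 - 56*x^5/3 + 637*x^4/9 - 343*x^3/3 + 2401*x^2/36) dx. Term by term:
    ∫_0^7/2 16*x^6/9 dx = 117649/72;  ∫_0^7/2 -56*x^5/3 dx = -823543/144;  ∫_0^7/2 637*x^4/9 dx = 10706059/1440;
    ∫_0^7/2 -343*x^3/3 dx = -823543/192;  ∫_0^7/2 2401*x^2/36 dx = 823543/864.
  Sum: 117649/72 − 823543/144 + 10706059/1440 − 823543/192 + 823543/864 = 117649/8640.
∫_0^7/2 u² dx = 5764801/414720, so ||u||_L² = 2401*sqrt(5)/1440.
∫_0^7/2 (u')² dx = 117649/8640, so ||u'||_L² = 343*sqrt(15)/360.
Ratio ||u||_L² / ||u'||_L² = 7*sqrt(3)/12.
Sharp Poincaré constant on H^1_0(0, 7/2) is C_P = L/π = 7/(2*π), achieved by sin(2*π/7·x).
A polynomial bump cannot attain the sharp Poincaré constant (only the first sine eigenfunction does), so the ratio is strictly less than C_P, consistent with ||u||_L² ≤ C_P ||u'||_L².


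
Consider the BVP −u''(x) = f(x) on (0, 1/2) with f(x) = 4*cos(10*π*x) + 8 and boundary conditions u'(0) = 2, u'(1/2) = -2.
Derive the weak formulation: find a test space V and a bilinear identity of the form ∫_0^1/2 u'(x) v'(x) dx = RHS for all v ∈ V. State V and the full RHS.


V = H^1(0, 1/2) (v unrestricted at boundary; u is determined up to an additive constant); weak form: ∫_0^1/2 u'v' dx = ∫_0^1/2 (4*cos(10*π*x) + 8) v dx − 2·v(1/2) − 2·v(0) for all v ∈ V.

Multiply both sides by a test function v and integrate from 0 to 1/2:
  ∫_0^1/2 −u''(x) v(x) dx = ∫_0^1/2 f(x) v(x) dx.
Integrate the LHS by parts once:
  ∫_0^1/2 −u'' v dx = −[u'(x) v(x)]_0^1/2 + ∫_0^1/2 u'(x) v'(x) dx.
Thus ∫_0^1/2 u'(x) v'(x) dx = ∫_0^1/2 f(x) v(x) dx + [u'(x) v(x)]_0^1/2.
Choose V so that boundary terms are either known or forced to vanish.
u has inhomogeneous Neumann u'(0) = 2, u'(1/2) = -2. [u' v]_0^1/2 = (-2)·v(1/2) − (2)·v(0) = − 2·v(1/2) − 2·v(0). Take V = H^1(0, 1/2); boundary term becomes part of RHS.
Weak formulation: find u (satisfying any essential BC) such that ∫_0^1/2 u'(x) v'(x) dx = ∫_0^1/2 f v dx − 2·v(1/2) − 2·v(0) for all v ∈ V (Neumann data are natural BCs: they enter the RHS as boundary terms).
Substituting f(x) = 4*cos(10*π*x) + 8, the right-hand side is ∫_0^1/2 (4*cos(10*π*x) + 8) v dx − 2·v(1/2) − 2·v(0).
Compatibility check (pure Neumann): taking v ≡ 1 ∈ V gives 0 = ∫_0^1/2 f dx + (-2) − (2), i.e. ∫_0^1/2 f dx must equal u'(0) − u'(1/2) = 4. Indeed ∫_0^1/2 (4*cos(10*π*x) + 8) dx = 4, so the data are compatible. The solution is then unique only up to an additive constant (fix it e.g. by requiring ∫_0^1/2 u dx = 0).


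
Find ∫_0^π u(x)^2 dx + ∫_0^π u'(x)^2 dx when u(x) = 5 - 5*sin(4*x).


||u||_{H^1(0,π)}^2 = 475*π/2

u'(x) = -20*cos(4*x).
Expand u² and (u')² and integrate term by term on (0, π), using: for integers n ≥ 1, ∫_0^π sin²(nx) dx = ∫_0^π cos²(nx) dx = π/2; for n ≠ n', ∫_0^π sin(nx)sin(n'x) dx = ∫_0^π cos(nx)cos(n'x) dx = 0; and by product-to-sum, ∫_0^π sin(nx)cos(n'x) dx = ½∫_0^π [sin((n+n')x) + sin((n−n')x)] dx, which is 0 when n+n' is even and 2n/(n²−n'²) when n+n' is odd (it need not vanish on (0, π)). For the constant mode: ∫_0^π 1 dx = π, ∫_0^π cos(nx) dx = 0, ∫_0^π sin(nx) dx = (1−(−1)^n)/n.
  u² squared terms: (5)²·∫1 dx = 25·π = 25*π;  (-5)²·∫sin(4x)² dx = 25·π/2 = 25*π/2.
  u² cross terms: 2·(5)·(-5)·∫1·sin(4x) dx = -50·(0) = 0.
  So ∫_0^π u² dx = 25*π + 25*π/2 + 0 = 75*π/2.
  (u')² squared terms: (-20)²·∫cos(4x)² dx = 400·π/2 = 200*π.
  So ∫_0^π (u')² dx = 200*π.
||u||_{H^1}^2 = (75*π/2) + (200*π) = 475*π/2.


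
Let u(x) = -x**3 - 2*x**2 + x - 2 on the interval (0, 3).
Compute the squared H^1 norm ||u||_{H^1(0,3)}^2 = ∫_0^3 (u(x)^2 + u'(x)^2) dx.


||u||_{H^1}^2 = 68286/35

The H^1 norm (squared) on an interval (0, L) is
  ||u||_{H^1}^2 = ∫_0^L u(x)^2 dx + ∫_0^L u'(x)^2 dx.
Compute u'(x) = -3*x**2 - 4*x + 1.
Then u(x)^2 = x**6 + 4*x**5 + 2*x**4 + 9*x**2 - 4*x + 4 and u'(x)^2 = 9*x**4 + 24*x**3 + 10*x**2 - 8*x + 1.
Integrate each monomial from 0 to 3 using ∫_0^3 c·x^n dx = c·3^(n+1)/(n+1):
  ∫_0^3 u(x)^2 dx = ∫_0^3 (x^6 + 4*x^5 + 2*x^4 + 9*x^2 - 4*x + 4) dx. Term by term:
    ∫_0^3 x^6 dx = 2187/7;  ∫_0^3 4*x^5 dx = 486;  ∫_0^3 2*x^4 dx = 486/5;
    ∫_0^3 9*x^2 dx = 81;  ∫_0^3 -4*x dx = -18;  ∫_0^3 4 dx = 12.
  Sum: 2187/7 + 486 + 486/5 + 81 − 18 + 12 = 33972/35.
  ∫_0^3 u'(x)^2 dx = ∫_0^3 (9*x^4 + 24*x^3 + 10*x^2 - 8*x + 1) dx. Term by term:
    ∫_0^3 9*x^4 dx = 2187/5;  ∫_0^3 24*x^3 dx = 486;  ∫_0^3 10*x^2 dx = 90;
    ∫_0^3 -8*x dx = -36;  ∫_0^3 1 dx = 3.
  Sum: 2187/5 + 486 + 90 − 36 + 3 = 4902/5.
Adding: ||u||_{H^1}^2 = 33972/35 + 4902/5 = 68286/35.


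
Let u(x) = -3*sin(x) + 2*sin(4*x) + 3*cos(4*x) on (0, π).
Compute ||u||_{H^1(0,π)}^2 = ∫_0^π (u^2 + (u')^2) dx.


||u||_{H^1(0,π)}^2 = 204/5 + 239*π/2

u'(x) = -12*sin(4*x) - 3*cos(x) + 8*cos(4*x).
Expand u² and (u')² and integrate term by term on (0, π), using: for integers n ≥ 1, ∫_0^π sin²(nx) dx = ∫_0^π cos²(nx) dx = π/2; for n ≠ n', ∫_0^π sin(nx)sin(n'x) dx = ∫_0^π cos(nx)cos(n'x) dx = 0; and by product-to-sum, ∫_0^π sin(nx)cos(n'x) dx = ½∫_0^π [sin((n+n')x) + sin((n−n')x)] dx, which is 0 when n+n' is even and 2n/(n²−n'²) when n+n' is odd (it need not vanish on (0, π)).
  u² squared terms: (-3)²·∫sin(x)² dx = 9·π/2 = 9*π/2;  (2)²·∫sin(4x)² dx = 4·π/2 = 2*π;  (3)²·∫cos(4x)² dx = 9·π/2 = 9*π/2.
  u² cross terms: 2·(-3)·(2)·∫sin(x)·sin(4x) dx = -12·(0) = 0;  2·(-3)·(3)·∫sin(x)·cos(4x) dx = -18·(-2/15) = 12/5;  2·(2)·(3)·∫sin(4x)·cos(4x) dx = 12·(0) = 0.
  So ∫_0^π u² dx = 9*π/2 + 2*π + 9*π/2 + 0 + 12/5 + 0 = 12/5 + 11*π.
  (u')² squared terms: (-12)²·∫sin(4x)² dx = 144·π/2 = 72*π;  (-3)²·∫cos(x)² dx = 9·π/2 = 9*π/2;  (8)²·∫cos(4x)² dx = 64·π/2 = 32*π.
  (u')² cross terms: 2·(-12)·(-3)·∫sin(4x)·cos(x) dx = 72·(8/15) = 192/5;  2·(-12)·(8)·∫sin(4x)·cos(4x) dx = -192·(0) = 0;  2·(-3)·(8)·∫cos(x)·cos(4x) dx = -48·(0) = 0.
  So ∫_0^π (u')² dx = 72*π + 9*π/2 + 32*π + 192/5 + 0 + 0 = 192/5 + 217*π/2.
||u||_{H^1}^2 = (12/5 + 11*π) + (192/5 + 217*π/2) = 204/5 + 239*π/2.


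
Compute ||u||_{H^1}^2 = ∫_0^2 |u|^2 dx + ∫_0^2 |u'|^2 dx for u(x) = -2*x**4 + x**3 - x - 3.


||u||_{H^1}^2 = 314704/315

The H^1 norm (squared) on an interval (0, L) is
  ||u||_{H^1}^2 = ∫_0^L u(x)^2 dx + ∫_0^L u'(x)^2 dx.
Compute u'(x) = -8*x**3 + 3*x**2 - 1.
Then u(x)^2 = 4*x**8 - 4*x**7 + x**6 + 4*x**5 + 10*x**4 - 6*x**3 + x**2 + 6*x + 9 and u'(x)^2 = 64*x**6 - 48*x**5 + 9*x**4 + 16*x**3 - 6*x**2 + 1.
Integrate each monomial from 0 to 2 using ∫_0^2 c·x^n dx = c·2^(n+1)/(n+1):
  ∫_0^2 u(x)^2 dx = ∫_0^2 (4*x^8 - 4*x^7 + x^6 + 4*x^5 + 10*x^4 - 6*x^3 + x^2 + 6*x + 9) dx. Term by term:
    ∫_0^2 4*x^8 dx = 2048/9;  ∫_0^2 -4*x^7 dx = -128;  ∫_0^2 x^6 dx = 128/7;
    ∫_0^2 4*x^5 dx = 128/3;  ∫_0^2 10*x^4 dx = 64;  ∫_0^2 -6*x^3 dx = -24;
    ∫_0^2 x^2 dx = 8/3;  ∫_0^2 6*x dx = 12;  ∫_0^2 9 dx = 18.
  Sum: 2048/9 − 128 + 128/7 + 128/3 + 64 − 24 + 8/3 + 12 + 18 = 14690/63.
  ∫_0^2 u'(x)^2 dx = ∫_0^2 (64*x^6 - 48*x^5 + 9*x^4 + 16*x^3 - 6*x^2 + 1) dx. Term by term:
    ∫_0^2 64*x^6 dx = 8192/7;  ∫_0^2 -48*x^5 dx = -512;  ∫_0^2 9*x^4 dx = 288/5;
    ∫_0^2 16*x^3 dx = 64;  ∫_0^2 -6*x^2 dx = -16;  ∫_0^2 1 dx = 2.
  Sum: 8192/7 − 512 + 288/5 + 64 − 16 + 2 = 26806/35.
Adding: ||u||_{H^1}^2 = 14690/63 + 26806/35 = 314704/315.


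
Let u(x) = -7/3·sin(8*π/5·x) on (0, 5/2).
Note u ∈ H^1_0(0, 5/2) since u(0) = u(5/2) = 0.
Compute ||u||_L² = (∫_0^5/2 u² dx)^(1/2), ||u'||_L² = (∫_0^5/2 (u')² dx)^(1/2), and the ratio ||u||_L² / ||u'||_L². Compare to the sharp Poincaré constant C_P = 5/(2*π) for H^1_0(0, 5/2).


||u||_L² / ||u'||_L² = 5/(8*π) < C_P = 5/(2*π).

u(x) = -7/3·sin(8*π/5·x), so u'(x) = -56*π*cos(8*π*x/5)/15.
Writing u(x) = A·sin(kπx/L) with A = -7/3 and k = 4, use ∫_0^L sin²(kπx/L) dx = L/2 and ∫_0^L cos²(kπx/L) dx = L/2.
u² = 49/9·sin²(8*π/5·x) and (u')² = 3136*π^2/225·cos²(8*π/5·x), and each of sin², cos² integrates to L/2 = 5/4 over (0, 5/2).
∫_0^5/2 u² dx = 245/36, so ||u||_L² = 7*sqrt(5)/6.
∫_0^5/2 (u')² dx = 784*π^2/45, so ||u'||_L² = 28*sqrt(5)*π/15.
Ratio ||u||_L² / ||u'||_L² = 5/(8*π).
Sharp Poincaré constant on H^1_0(0, 5/2) is C_P = L/π = 5/(2*π), achieved by sin(2*π/5·x).
This is the k = 4 harmonic; the ratio L/(kπ) is strictly less than C_P = L/π, consistent with the sharp inequality ||u||_L² ≤ C_P ||u'||_L².


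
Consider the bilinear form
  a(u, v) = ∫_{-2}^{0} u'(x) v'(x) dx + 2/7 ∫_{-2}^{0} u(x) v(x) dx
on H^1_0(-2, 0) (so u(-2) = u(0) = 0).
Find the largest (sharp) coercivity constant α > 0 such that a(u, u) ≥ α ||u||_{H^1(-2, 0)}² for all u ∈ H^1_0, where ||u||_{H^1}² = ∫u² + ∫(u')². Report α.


α = (8/7 + π^2)/(4 + π^2)

Coercivity of a(·,·) on H^1_0(-2, 0) means a(u, u) ≥ α ||u||_{H^1}² for every u ∈ H^1_0.
The interval has length L = 2, and Poincaré/coercivity depend only on L. Here a(u, u) = ∫(u')² + (2/7)·∫u².
Here 0 < c = 2/7 < 1. The condition a(u,u) ≥ α||u||_{H^1}² reads (1−α)∫(u')² ≥ (α−c)∫u². Any admissible α is ≤ 1 (rapidly oscillating u have ∫u²/∫(u')² → 0), and α = 1 would force 0 ≥ (1−c)∫u², impossible since c < 1; so 1−α > 0. By the sharp Poincaré inequality on H^1_0 of an interval of length L, ∫(u')² ≥ (π/L)²∫u² with equality for the first sine mode sin(π(x−x₀)/L) (x₀ the left endpoint), so the inequality holds for all u iff (1−α)(π/L)² ≥ α − c, i.e. α ≤ ((π/L)² + c)/((π/L)² + 1) = (1 + c(L/π)²)/(1 + (L/π)²). With (π/L)² = π^2/4 and c = 2/7, the largest admissible constant is α = ((π/L)² + c)/((π/L)² + 1).
Simplifying, α = (8/7 + π^2)/(4 + π^2).


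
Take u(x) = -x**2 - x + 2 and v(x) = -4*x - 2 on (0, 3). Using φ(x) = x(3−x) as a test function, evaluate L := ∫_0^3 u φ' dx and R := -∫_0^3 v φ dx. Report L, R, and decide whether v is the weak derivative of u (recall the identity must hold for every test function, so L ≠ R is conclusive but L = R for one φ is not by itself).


LHS = 18, RHS = 36. No, v is not the weak derivative of u.

u(x) = -x**2 - x + 2, classical derivative u'(x) = -2*x - 1.
φ(x) = x(3−x), so φ'(x) = 3 - 2*x.
Note φ(0) = φ(3) = 0, so the boundary term u·φ vanishes.
LHS = ∫_0^3 u(x) φ'(x) dx = ∫_0^3 (2*x^3 - x^2 - 7*x + 6) dx. Term by term:
  ∫_0^3 2*x^3 dx = 81/2;  ∫_0^3 -x^2 dx = -9;  ∫_0^3 -7*x dx = -63/2;
  ∫_0^3 6 dx = 18.
Sum: 81/2 − 9 − 63/2 + 18 = 18.
So LHS = 18.
∫_0^3 v(x) φ(x) dx = ∫_0^3 (4*x^3 - 10*x^2 - 6*x) dx. Term by term:
  ∫_0^3 4*x^3 dx = 81;  ∫_0^3 -10*x^2 dx = -90;  ∫_0^3 -6*x dx = -27.
Sum: 81 − 90 − 27 = -36.
So RHS = -∫_0^3 v(x) φ(x) dx = 36.
LHS − RHS = -18 ≠ 0, so the identity fails.
(For a valid weak derivative the identity must hold for EVERY test function, in particular this one. The failure shows v is NOT the weak derivative of u.)
Correct weak derivative would be u'(x) = -2*x - 1.


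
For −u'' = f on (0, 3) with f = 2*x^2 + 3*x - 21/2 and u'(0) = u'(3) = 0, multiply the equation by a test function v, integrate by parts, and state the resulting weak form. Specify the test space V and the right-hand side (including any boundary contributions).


V = H^1(0, 3) (no boundary constraint on v; u is determined up to an additive constant); weak form: ∫_0^3 u'v' dx = ∫_0^3 (2*x^2 + 3*x - 21/2) v dx for all v ∈ V.

Multiply both sides by a test function v and integrate from 0 to 3:
  ∫_0^3 −u''(x) v(x) dx = ∫_0^3 f(x) v(x) dx.
Integrate the LHS by parts once:
  ∫_0^3 −u'' v dx = −[u'(x) v(x)]_0^3 + ∫_0^3 u'(x) v'(x) dx.
Thus ∫_0^3 u'(x) v'(x) dx = ∫_0^3 f(x) v(x) dx + [u'(x) v(x)]_0^3.
Choose V so that boundary terms are either known or forced to vanish.
u has homogeneous Neumann: u'(0) = u'(3) = 0. So [u' v]_0^3 = 0·v(3) − 0·v(0) = 0 for any v; take V = H^1(0, 3).
Weak formulation: find u (satisfying any essential BC) such that ∫_0^3 u'(x) v'(x) dx = ∫_0^3 f v dx for all v ∈ V (homogeneous Neumann, so boundary terms vanish).
Substituting f(x) = 2*x^2 + 3*x - 21/2, the right-hand side is ∫_0^3 (2*x^2 + 3*x - 21/2) v dx.
Compatibility check (pure Neumann): taking v ≡ 1 ∈ V gives 0 = ∫_0^3 f dx + (0) − (0), i.e. ∫_0^3 f dx must equal u'(0) − u'(3) = 0. Indeed ∫_0^3 (2*x^2 + 3*x - 21/2) dx = 0, so the data are compatible. The solution is then unique only up to an additive constant (fix it e.g. by requiring ∫_0^3 u dx = 0).


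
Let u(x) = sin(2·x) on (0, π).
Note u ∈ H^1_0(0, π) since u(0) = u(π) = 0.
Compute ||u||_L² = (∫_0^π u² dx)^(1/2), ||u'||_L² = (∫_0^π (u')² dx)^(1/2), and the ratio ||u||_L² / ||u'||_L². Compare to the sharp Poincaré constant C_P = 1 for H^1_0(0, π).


||u||_L² / ||u'||_L² = 1/2 < C_P = 1.

u(x) = sin(2·x), so u'(x) = 2*cos(2*x).
Writing u(x) = A·sin(kπx/L) with A = 1 and k = 2, use ∫_0^L sin²(kπx/L) dx = L/2 and ∫_0^L cos²(kπx/L) dx = L/2.
u² = 1·sin²(2·x) and (u')² = 4·cos²(2·x), and each of sin², cos² integrates to L/2 = π/2 over (0, π).
∫_0^π u² dx = π/2, so ||u||_L² = sqrt(2)*sqrt(π)/2.
∫_0^π (u')² dx = 2*π, so ||u'||_L² = sqrt(2)*sqrt(π).
Ratio ||u||_L² / ||u'||_L² = 1/2.
Sharp Poincaré constant on H^1_0(0, π) is C_P = L/π = 1, achieved by sin(x).
This is the k = 2 harmonic; the ratio L/(kπ) is strictly less than C_P = L/π, consistent with the sharp inequality ||u||_L² ≤ C_P ||u'||_L².


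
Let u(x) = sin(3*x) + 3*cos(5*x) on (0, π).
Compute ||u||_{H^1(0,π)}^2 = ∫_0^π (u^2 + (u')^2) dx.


||u||_{H^1(0,π)}^2 = 122*π

u'(x) = -15*sin(5*x) + 3*cos(3*x).
Expand u² and (u')² and integrate term by term on (0, π), using: for integers n ≥ 1, ∫_0^π sin²(nx) dx = ∫_0^π cos²(nx) dx = π/2; for n ≠ n', ∫_0^π sin(nx)sin(n'x) dx = ∫_0^π cos(nx)cos(n'x) dx = 0; and by product-to-sum, ∫_0^π sin(nx)cos(n'x) dx = ½∫_0^π [sin((n+n')x) + sin((n−n')x)] dx, which is 0 when n+n' is even and 2n/(n²−n'²) when n+n' is odd (it need not vanish on (0, π)).
  u² squared terms: (3)²·∫cos(5x)² dx = 9·π/2 = 9*π/2;  (1)²·∫sin(3x)² dx = 1·π/2 = π/2.
  u² cross terms: 2·(3)·(1)·∫cos(5x)·sin(3x) dx = 6·(0) = 0.
  So ∫_0^π u² dx = 9*π/2 + π/2 + 0 = 5*π.
  (u')² squared terms: (-15)²·∫sin(5x)² dx = 225·π/2 = 225*π/2;  (3)²·∫cos(3x)² dx = 9·π/2 = 9*π/2.
  (u')² cross terms: 2·(-15)·(3)·∫sin(5x)·cos(3x) dx = -90·(0) = 0.
  So ∫_0^π (u')² dx = 225*π/2 + 9*π/2 + 0 = 117*π.
||u||_{H^1}^2 = (5*π) + (117*π) = 122*π.


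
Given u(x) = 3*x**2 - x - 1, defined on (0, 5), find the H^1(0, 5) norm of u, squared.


||u||_{H^1}^2 = 35185/6

The H^1 norm (squared) on an interval (0, L) is
  ||u||_{H^1}^2 = ∫_0^L u(x)^2 dx + ∫_0^L u'(x)^2 dx.
Compute u'(x) = 6*x - 1.
Then u(x)^2 = 9*x**4 - 6*x**3 - 5*x**2 + 2*x + 1 and u'(x)^2 = 36*x**2 - 12*x + 1.
Integrate each monomial from 0 to 5 using ∫_0^5 c·x^n dx = c·5^(n+1)/(n+1):
  ∫_0^5 u(x)^2 dx = ∫_0^5 (9*x^4 - 6*x^3 - 5*x^2 + 2*x + 1) dx. Term by term:
    ∫_0^5 9*x^4 dx = 5625;  ∫_0^5 -6*x^3 dx = -1875/2;  ∫_0^5 -5*x^2 dx = -625/3;
    ∫_0^5 2*x dx = 25;  ∫_0^5 1 dx = 5.
  Sum: 5625 − 1875/2 − 625/3 + 25 + 5 = 27055/6.
  ∫_0^5 u'(x)^2 dx = ∫_0^5 (36*x^2 - 12*x + 1) dx. Term by term:
    ∫_0^5 36*x^2 dx = 1500;  ∫_0^5 -12*x dx = -150;  ∫_0^5 1 dx = 5.
  Sum: 1500 − 150 + 5 = 1355.
Adding: ||u||_{H^1}^2 = 27055/6 + 1355 = 35185/6.


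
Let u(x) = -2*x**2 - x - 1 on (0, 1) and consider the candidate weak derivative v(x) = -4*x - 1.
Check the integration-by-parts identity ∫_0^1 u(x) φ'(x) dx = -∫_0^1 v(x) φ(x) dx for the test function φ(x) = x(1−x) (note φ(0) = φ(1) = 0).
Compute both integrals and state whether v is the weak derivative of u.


LHS = 1/2, RHS = 1/2. Yes, v = u' weakly.

u(x) = -2*x**2 - x - 1, classical derivative u'(x) = -4*x - 1.
φ(x) = x(1−x), so φ'(x) = 1 - 2*x.
Note φ(0) = φ(1) = 0, so the boundary term u·φ vanishes.
LHS = ∫_0^1 u(x) φ'(x) dx = ∫_0^1 (4*x^3 + x - 1) dx. Term by term:
  ∫_0^1 4*x^3 dx = 1;  ∫_0^1 x dx = 1/2;  ∫_0^1 -1 dx = -1.
Sum: 1 + 1/2 − 1 = 1/2.
So LHS = 1/2.
∫_0^1 v(x) φ(x) dx = ∫_0^1 (4*x^3 - 3*x^2 - x) dx. Term by term:
  ∫_0^1 4*x^3 dx = 1;  ∫_0^1 -3*x^2 dx = -1;  ∫_0^1 -x dx = -1/2.
Sum: 1 − 1 − 1/2 = -1/2.
So RHS = -∫_0^1 v(x) φ(x) dx = 1/2.
LHS = RHS, so the identity holds for this test φ.
Moreover u is smooth here and v(x) = u'(x) = -4*x - 1 pointwise, so the identity holds for every test function. Hence v is the weak derivative of u.


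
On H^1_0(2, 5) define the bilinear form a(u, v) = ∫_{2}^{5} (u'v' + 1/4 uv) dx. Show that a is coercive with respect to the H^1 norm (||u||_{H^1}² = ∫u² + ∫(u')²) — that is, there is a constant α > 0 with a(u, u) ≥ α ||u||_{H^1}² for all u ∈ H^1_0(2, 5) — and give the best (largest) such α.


α = (9/4 + π^2)/(9 + π^2)

Coercivity of a(·,·) on H^1_0(2, 5) means a(u, u) ≥ α ||u||_{H^1}² for every u ∈ H^1_0.
The interval has length L = 3, and Poincaré/coercivity depend only on L. Here a(u, u) = ∫(u')² + (1/4)·∫u².
Here 0 < c = 1/4 < 1. The condition a(u,u) ≥ α||u||_{H^1}² reads (1−α)∫(u')² ≥ (α−c)∫u². Any admissible α is ≤ 1 (rapidly oscillating u have ∫u²/∫(u')² → 0), and α = 1 would force 0 ≥ (1−c)∫u², impossible since c < 1; so 1−α > 0. By the sharp Poincaré inequality on H^1_0 of an interval of length L, ∫(u')² ≥ (π/L)²∫u² with equality for the first sine mode sin(π(x−x₀)/L) (x₀ the left endpoint), so the inequality holds for all u iff (1−α)(π/L)² ≥ α − c, i.e. α ≤ ((π/L)² + c)/((π/L)² + 1) = (1 + c(L/π)²)/(1 + (L/π)²). With (π/L)² = π^2/9 and c = 1/4, the largest admissible constant is α = ((π/L)² + c)/((π/L)² + 1).
Simplifying, α = (9/4 + π^2)/(9 + π^2).


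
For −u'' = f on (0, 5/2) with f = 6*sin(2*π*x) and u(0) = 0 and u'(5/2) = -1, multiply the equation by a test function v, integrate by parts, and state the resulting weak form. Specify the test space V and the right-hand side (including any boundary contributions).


V = {v ∈ H^1(0, 5/2) : v(0) = 0} (test functions vanish at x = 0 where u is specified); weak form: ∫_0^5/2 u'v' dx = ∫_0^5/2 (6*sin(2*π*x)) v dx − v(5/2) for all v ∈ V.

Multiply both sides by a test function v and integrate from 0 to 5/2:
  ∫_0^5/2 −u''(x) v(x) dx = ∫_0^5/2 f(x) v(x) dx.
Integrate the LHS by parts once:
  ∫_0^5/2 −u'' v dx = −[u'(x) v(x)]_0^5/2 + ∫_0^5/2 u'(x) v'(x) dx.
Thus ∫_0^5/2 u'(x) v'(x) dx = ∫_0^5/2 f(x) v(x) dx + [u'(x) v(x)]_0^5/2.
Choose V so that boundary terms are either known or forced to vanish.
Mixed BC: u(0) = 0 (Dirichlet) and u'(5/2) = -1 (Neumann). Define V = {v ∈ H^1(0, 5/2) : v(0) = 0}. Then [u' v]_0^5/2 = u'(5/2)·v(5/2) − u'(0)·0 = − v(5/2).
Weak formulation: find u (satisfying any essential BC) such that ∫_0^5/2 u'(x) v'(x) dx = ∫_0^5/2 f v dx − v(5/2) for all v ∈ V (Dirichlet at 0 absorbed into V; Neumann datum at x = 5/2 contributes the boundary term).
Substituting f(x) = 6*sin(2*π*x), the right-hand side is ∫_0^5/2 (6*sin(2*π*x)) v dx − v(5/2).


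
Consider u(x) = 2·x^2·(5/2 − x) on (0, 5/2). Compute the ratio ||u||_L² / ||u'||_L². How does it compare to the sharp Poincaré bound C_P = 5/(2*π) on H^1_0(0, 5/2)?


||u||_L² / ||u'||_L² = 5*sqrt(14)/28 < C_P = 5/(2*π).

u(x) = 2·x^2·(5/2 − x), so u'(x) = 2*x*(5 - 3*x).
u(x) = 2·x^2·(5/2 − x) vanishes at x = 0 and x = 5/2, so u ∈ H^1_0(0, 5/2). Differentiate via the product rule and integrate the resulting polynomials term by term.
  ∫_0^5/2 u² dx = ∫_0^5/2 (4*x^6 - 20*x^5 + 25*x^4) dx. Term by term:
    ∫_0^5/2 4*x^6 dx = 78125/224;  ∫_0^5/2 -20*x^5 dx = -78125/96;  ∫_0^5/2 25*x^4 dx = 15625/32.
  Sum: 78125/224 − 78125/96 + 15625/32 = 15625/672.
  ∫_0^5/2 (u')² dx = ∫_0^5/2 (36*x^4 - 120*x^3 + 100*x^2) dx. Term by term:
    ∫_0^5/2 36*x^4 dx = 5625/8;  ∫_0^5/2 -120*x^3 dx = -9375/8;  ∫_0^5/2 100*x^2 dx = 3125/6.
  Sum: 5625/8 − 9375/8 + 3125/6 = 625/12.
∫_0^5/2 u² dx = 15625/672, so ||u||_L² = 125*sqrt(42)/168.
∫_0^5/2 (u')² dx = 625/12, so ||u'||_L² = 25*sqrt(3)/6.
Ratio ||u||_L² / ||u'||_L² = 5*sqrt(14)/28.
Sharp Poincaré constant on H^1_0(0, 5/2) is C_P = L/π = 5/(2*π), achieved by sin(2*π/5·x).
A polynomial bump cannot attain the sharp Poincaré constant (only the first sine eigenfunction does), so the ratio is strictly less than C_P, consistent with ||u||_L² ≤ C_P ||u'||_L².


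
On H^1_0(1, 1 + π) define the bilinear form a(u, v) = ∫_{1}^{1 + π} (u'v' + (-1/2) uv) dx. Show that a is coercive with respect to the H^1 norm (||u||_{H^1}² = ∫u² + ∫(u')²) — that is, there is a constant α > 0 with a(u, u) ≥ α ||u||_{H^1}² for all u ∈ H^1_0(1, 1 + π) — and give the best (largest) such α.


α = 1/4

Coercivity of a(·,·) on H^1_0(1, 1 + π) means a(u, u) ≥ α ||u||_{H^1}² for every u ∈ H^1_0.
The interval has length L = π, and Poincaré/coercivity depend only on L. Here a(u, u) = ∫(u')² + (-1/2)·∫u².
Here c = -1/2 < 0 with |c| < (π/L)² = 1, so coercivity still holds. The condition a(u,u) ≥ α||u||_{H^1}² reads (1−α)∫(u')² ≥ (α−c)∫u². Any admissible α is ≤ 1 (rapidly oscillating u have ∫u²/∫(u')² → 0), and α = 1 would force 0 ≥ (1−c)∫u², impossible since c < 1; so 1−α > 0. By the sharp Poincaré inequality on H^1_0 of an interval of length L, ∫(u')² ≥ (π/L)²∫u² with equality for the first sine mode sin(π(x−x₀)/L) (x₀ the left endpoint), so the inequality holds for all u iff (1−α)(π/L)² ≥ α − c, i.e. α ≤ ((π/L)² + c)/((π/L)² + 1) = (1 + c(L/π)²)/(1 + (L/π)²). (Direct route, valid since c ≤ 0: Poincaré gives c∫u² ≥ c(L/π)²∫(u')², so a(u,u) ≥ (1 + c(L/π)²)∫(u')², while ||u||_{H^1}² ≤ (1 + (L/π)²)∫(u')²; dividing yields the same α.) With (π/L)² = 1 and c = -1/2, the largest admissible constant is α = ((π/L)² + c)/((π/L)² + 1).
Simplifying, α = 1/4.


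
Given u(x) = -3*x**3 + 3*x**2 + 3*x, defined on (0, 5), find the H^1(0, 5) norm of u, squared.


||u||_{H^1}^2 = 1184805/14

The H^1 norm (squared) on an interval (0, L) is
  ||u||_{H^1}^2 = ∫_0^L u(x)^2 dx + ∫_0^L u'(x)^2 dx.
Compute u'(x) = -9*x**2 + 6*x + 3.
Then u(x)^2 = 9*x**6 - 18*x**5 - 9*x**4 + 18*x**3 + 9*x**2 and u'(x)^2 = 81*x**4 - 108*x**3 - 18*x**2 + 36*x + 9.
Integrate each monomial from 0 to 5 using ∫_0^5 c·x^n dx = c·5^(n+1)/(n+1):
  ∫_0^5 u(x)^2 dx = ∫_0^5 (9*x^6 - 18*x^5 - 9*x^4 + 18*x^3 + 9*x^2) dx. Term by term:
    ∫_0^5 9*x^6 dx = 703125/7;  ∫_0^5 -18*x^5 dx = -46875;  ∫_0^5 -9*x^4 dx = -5625;
    ∫_0^5 18*x^3 dx = 5625/2;  ∫_0^5 9*x^2 dx = 375.
  Sum: 703125/7 − 46875 − 5625 + 5625/2 + 375 = 715875/14.
  ∫_0^5 u'(x)^2 dx = ∫_0^5 (81*x^4 - 108*x^3 - 18*x^2 + 36*x + 9) dx. Term by term:
    ∫_0^5 81*x^4 dx = 50625;  ∫_0^5 -108*x^3 dx = -16875;  ∫_0^5 -18*x^2 dx = -750;
    ∫_0^5 36*x dx = 450;  ∫_0^5 9 dx = 45.
  Sum: 50625 − 16875 − 750 + 450 + 45 = 33495.
Adding: ||u||_{H^1}^2 = 715875/14 + 33495 = 1184805/14.


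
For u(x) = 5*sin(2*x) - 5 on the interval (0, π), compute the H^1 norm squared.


||u||_{H^1(0,π)}^2 = 175*π/2

u'(x) = 10*cos(2*x).
Expand u² and (u')² and integrate term by term on (0, π), using: for integers n ≥ 1, ∫_0^π sin²(nx) dx = ∫_0^π cos²(nx) dx = π/2; for n ≠ n', ∫_0^π sin(nx)sin(n'x) dx = ∫_0^π cos(nx)cos(n'x) dx = 0; and by product-to-sum, ∫_0^π sin(nx)cos(n'x) dx = ½∫_0^π [sin((n+n')x) + sin((n−n')x)] dx, which is 0 when n+n' is even and 2n/(n²−n'²) when n+n' is odd (it need not vanish on (0, π)). For the constant mode: ∫_0^π 1 dx = π, ∫_0^π cos(nx) dx = 0, ∫_0^π sin(nx) dx = (1−(−1)^n)/n.
  u² squared terms: (-5)²·∫1 dx = 25·π = 25*π;  (5)²·∫sin(2x)² dx = 25·π/2 = 25*π/2.
  u² cross terms: 2·(-5)·(5)·∫1·sin(2x) dx = -50·(0) = 0.
  So ∫_0^π u² dx = 25*π + 25*π/2 + 0 = 75*π/2.
  (u')² squared terms: (10)²·∫cos(2x)² dx = 100·π/2 = 50*π.
  So ∫_0^π (u')² dx = 50*π.
||u||_{H^1}^2 = (75*π/2) + (50*π) = 175*π/2.


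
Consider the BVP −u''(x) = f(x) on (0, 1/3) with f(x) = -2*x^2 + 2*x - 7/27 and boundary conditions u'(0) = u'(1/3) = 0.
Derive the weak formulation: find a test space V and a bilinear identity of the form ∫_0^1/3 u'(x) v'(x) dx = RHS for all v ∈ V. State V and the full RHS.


V = H^1(0, 1/3) (no boundary constraint on v; u is determined up to an additive constant); weak form: ∫_0^1/3 u'v' dx = ∫_0^1/3 (-2*x^2 + 2*x - 7/27) v dx for all v ∈ V.

Multiply both sides by a test function v and integrate from 0 to 1/3:
  ∫_0^1/3 −u''(x) v(x) dx = ∫_0^1/3 f(x) v(x) dx.
Integrate the LHS by parts once:
  ∫_0^1/3 −u'' v dx = −[u'(x) v(x)]_0^1/3 + ∫_0^1/3 u'(x) v'(x) dx.
Thus ∫_0^1/3 u'(x) v'(x) dx = ∫_0^1/3 f(x) v(x) dx + [u'(x) v(x)]_0^1/3.
Choose V so that boundary terms are either known or forced to vanish.
u has homogeneous Neumann: u'(0) = u'(1/3) = 0. So [u' v]_0^1/3 = 0·v(1/3) − 0·v(0) = 0 for any v; take V = H^1(0, 1/3).
Weak formulation: find u (satisfying any essential BC) such that ∫_0^1/3 u'(x) v'(x) dx = ∫_0^1/3 f v dx for all v ∈ V (homogeneous Neumann, so boundary terms vanish).
Substituting f(x) = -2*x^2 + 2*x - 7/27, the right-hand side is ∫_0^1/3 (-2*x^2 + 2*x - 7/27) v dx.
Compatibility check (pure Neumann): taking v ≡ 1 ∈ V gives 0 = ∫_0^1/3 f dx + (0) − (0), i.e. ∫_0^1/3 f dx must equal u'(0) − u'(1/3) = 0. Indeed ∫_0^1/3 (-2*x^2 + 2*x - 7/27) dx = 0, so the data are compatible. The solution is then unique only up to an additive constant (fix it e.g. by requiring ∫_0^1/3 u dx = 0).


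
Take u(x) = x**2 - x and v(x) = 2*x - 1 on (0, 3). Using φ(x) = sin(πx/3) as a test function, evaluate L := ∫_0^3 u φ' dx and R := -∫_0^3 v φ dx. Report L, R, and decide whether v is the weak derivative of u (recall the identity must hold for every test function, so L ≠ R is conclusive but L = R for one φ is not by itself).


LHS = -12/π, RHS = -12/π. Yes, v = u' weakly.

u(x) = x**2 - x, classical derivative u'(x) = 2*x - 1.
φ(x) = sin(πx/3), so φ'(x) = π*cos(π*x/3)/3.
Note φ(0) = φ(3) = 0, so the boundary term u·φ vanishes.
LHS = ∫_0^3 u(x) φ'(x) dx = ∫_0^3 (π*x^2*cos(π*x/3)/3 - π*x*cos(π*x/3)/3) dx. Term by term:
  ∫_0^3 -π*x*cos(π*x/3)/3 dx = 6/π;  ∫_0^3 π*x^2*cos(π*x/3)/3 dx = -18/π.
Sum: 6/π − 18/π = -12/π.
So LHS = -12/π.
∫_0^3 v(x) φ(x) dx = ∫_0^3 (2*x*sin(π*x/3) - sin(π*x/3)) dx. Term by term:
  ∫_0^3 -sin(π*x/3) dx = -6/π;  ∫_0^3 2*x*sin(π*x/3) dx = 18/π.
Sum: -6/π + 18/π = 12/π.
So RHS = -∫_0^3 v(x) φ(x) dx = -12/π.
LHS = RHS, so the identity holds for this test φ.
Moreover u is smooth here and v(x) = u'(x) = 2*x - 1 pointwise, so the identity holds for every test function. Hence v is the weak derivative of u.


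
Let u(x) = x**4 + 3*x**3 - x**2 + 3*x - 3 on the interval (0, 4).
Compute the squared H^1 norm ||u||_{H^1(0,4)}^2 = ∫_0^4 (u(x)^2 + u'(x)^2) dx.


||u||_{H^1}^2 = 61842056/315

The H^1 norm (squared) on an interval (0, L) is
  ||u||_{H^1}^2 = ∫_0^L u(x)^2 dx + ∫_0^L u'(x)^2 dx.
Compute u'(x) = 4*x**3 + 9*x**2 - 2*x + 3.
Then u(x)^2 = x**8 + 6*x**7 + 7*x**6 + 13*x**4 - 24*x**3 + 15*x**2 - 18*x + 9 and u'(x)^2 = 16*x**6 + 72*x**5 + 65*x**4 - 12*x**3 + 58*x**2 - 12*x + 9.
Integrate each monomial from 0 to 4 using ∫_0^4 c·x^n dx = c·4^(n+1)/(n+1):
  ∫_0^4 u(x)^2 dx = ∫_0^4 (x^8 + 6*x^7 + 7*x^6 + 13*x^4 - 24*x^3 + 15*x^2 - 18*x + 9) dx. Term by term:
    ∫_0^4 x^8 dx = 262144/9;  ∫_0^4 6*x^7 dx = 49152;  ∫_0^4 7*x^6 dx = 16384;
    ∫_0^4 13*x^4 dx = 13312/5;  ∫_0^4 -24*x^3 dx = -1536;  ∫_0^4 15*x^2 dx = 320;
    ∫_0^4 -18*x dx = -144;  ∫_0^4 9 dx = 36.
  Sum: 262144/9 + 49152 + 16384 + 13312/5 − 1536 + 320 − 144 + 36 = 4320068/45.
  ∫_0^4 u'(x)^2 dx = ∫_0^4 (16*x^6 + 72*x^5 + 65*x^4 - 12*x^3 + 58*x^2 - 12*x + 9) dx. Term by term:
    ∫_0^4 16*x^6 dx = 262144/7;  ∫_0^4 72*x^5 dx = 49152;  ∫_0^4 65*x^4 dx = 13312;
    ∫_0^4 -12*x^3 dx = -768;  ∫_0^4 58*x^2 dx = 3712/3;  ∫_0^4 -12*x dx = -96;
    ∫_0^4 9 dx = 36.
  Sum: 262144/7 + 49152 + 13312 − 768 + 3712/3 − 96 + 36 = 2106772/21.
Adding: ||u||_{H^1}^2 = 4320068/45 + 2106772/21 = 61842056/315.


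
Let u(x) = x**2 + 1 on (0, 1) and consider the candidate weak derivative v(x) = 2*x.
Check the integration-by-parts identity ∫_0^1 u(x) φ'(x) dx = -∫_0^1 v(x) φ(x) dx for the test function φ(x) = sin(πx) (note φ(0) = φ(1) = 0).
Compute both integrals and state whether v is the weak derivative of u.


LHS = -2/π, RHS = -2/π. Yes, v = u' weakly.

u(x) = x**2 + 1, classical derivative u'(x) = 2*x.
φ(x) = sin(πx), so φ'(x) = π*cos(π*x).
Note φ(0) = φ(1) = 0, so the boundary term u·φ vanishes.
LHS = ∫_0^1 u(x) φ'(x) dx = ∫_0^1 (π*x^2*cos(π*x) + π*cos(π*x)) dx. Term by term:
  ∫_0^1 π*cos(π*x) dx = 0;  ∫_0^1 π*x^2*cos(π*x) dx = -2/π.
Sum: 0 − 2/π = -2/π.
So LHS = -2/π.
∫_0^1 v(x) φ(x) dx = ∫_0^1 (2*x*sin(π*x)) dx. Term by term:
  ∫_0^1 2*x*sin(π*x) dx = 2/π.
So RHS = -∫_0^1 v(x) φ(x) dx = -2/π.
LHS = RHS, so the identity holds for this test φ.
Moreover u is smooth here and v(x) = u'(x) = 2*x pointwise, so the identity holds for every test function. Hence v is the weak derivative of u.


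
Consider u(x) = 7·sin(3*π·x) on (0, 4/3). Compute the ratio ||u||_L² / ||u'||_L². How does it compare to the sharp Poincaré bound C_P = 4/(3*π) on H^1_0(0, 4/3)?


||u||_L² / ||u'||_L² = 1/(3*π) < C_P = 4/(3*π).

u(x) = 7·sin(3*π·x), so u'(x) = 21*π*cos(3*π*x).
Writing u(x) = A·sin(kπx/L) with A = 7 and k = 4, use ∫_0^L sin²(kπx/L) dx = L/2 and ∫_0^L cos²(kπx/L) dx = L/2.
u² = 49·sin²(3*π·x) and (u')² = 441*π^2·cos²(3*π·x), and each of sin², cos² integrates to L/2 = 2/3 over (0, 4/3).
∫_0^4/3 u² dx = 98/3, so ||u||_L² = 7*sqrt(6)/3.
∫_0^4/3 (u')² dx = 294*π^2, so ||u'||_L² = 7*sqrt(6)*π.
Ratio ||u||_L² / ||u'||_L² = 1/(3*π).
Sharp Poincaré constant on H^1_0(0, 4/3) is C_P = L/π = 4/(3*π), achieved by sin(3*π/4·x).
This is the k = 4 harmonic; the ratio L/(kπ) is strictly less than C_P = L/π, consistent with the sharp inequality ||u||_L² ≤ C_P ||u'||_L².


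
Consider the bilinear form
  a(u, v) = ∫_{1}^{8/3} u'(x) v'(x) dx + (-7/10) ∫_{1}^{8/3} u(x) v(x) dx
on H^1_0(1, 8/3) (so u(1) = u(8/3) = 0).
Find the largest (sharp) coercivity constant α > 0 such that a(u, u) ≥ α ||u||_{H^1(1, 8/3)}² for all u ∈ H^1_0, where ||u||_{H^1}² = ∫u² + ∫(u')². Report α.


α = (-35 + 18*π^2)/(2*(25 + 9*π^2))

Coercivity of a(·,·) on H^1_0(1, 8/3) means a(u, u) ≥ α ||u||_{H^1}² for every u ∈ H^1_0.
The interval has length L = 5/3, and Poincaré/coercivity depend only on L. Here a(u, u) = ∫(u')² + (-7/10)·∫u².
Here c = -7/10 < 0 with |c| < (π/L)² = 9*π^2/25, so coercivity still holds. The condition a(u,u) ≥ α||u||_{H^1}² reads (1−α)∫(u')² ≥ (α−c)∫u². Any admissible α is ≤ 1 (rapidly oscillating u have ∫u²/∫(u')² → 0), and α = 1 would force 0 ≥ (1−c)∫u², impossible since c < 1; so 1−α > 0. By the sharp Poincaré inequality on H^1_0 of an interval of length L, ∫(u')² ≥ (π/L)²∫u² with equality for the first sine mode sin(π(x−x₀)/L) (x₀ the left endpoint), so the inequality holds for all u iff (1−α)(π/L)² ≥ α − c, i.e. α ≤ ((π/L)² + c)/((π/L)² + 1) = (1 + c(L/π)²)/(1 + (L/π)²). (Direct route, valid since c ≤ 0: Poincaré gives c∫u² ≥ c(L/π)²∫(u')², so a(u,u) ≥ (1 + c(L/π)²)∫(u')², while ||u||_{H^1}² ≤ (1 + (L/π)²)∫(u')²; dividing yields the same α.) With (π/L)² = 9*π^2/25 and c = -7/10, the largest admissible constant is α = ((π/L)² + c)/((π/L)² + 1).
Simplifying, α = (-35 + 18*π^2)/(2*(25 + 9*π^2)).


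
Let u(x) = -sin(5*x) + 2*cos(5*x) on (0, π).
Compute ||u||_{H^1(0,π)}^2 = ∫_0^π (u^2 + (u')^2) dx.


||u||_{H^1(0,π)}^2 = 65*π

u'(x) = -10*sin(5*x) - 5*cos(5*x).
Expand u² and (u')² and integrate term by term on (0, π), using: for integers n ≥ 1, ∫_0^π sin²(nx) dx = ∫_0^π cos²(nx) dx = π/2; for n ≠ n', ∫_0^π sin(nx)sin(n'x) dx = ∫_0^π cos(nx)cos(n'x) dx = 0; and by product-to-sum, ∫_0^π sin(nx)cos(n'x) dx = ½∫_0^π [sin((n+n')x) + sin((n−n')x)] dx, which is 0 when n+n' is even and 2n/(n²−n'²) when n+n' is odd (it need not vanish on (0, π)).
  u² squared terms: (-1)²·∫sin(5x)² dx = 1·π/2 = π/2;  (2)²·∫cos(5x)² dx = 4·π/2 = 2*π.
  u² cross terms: 2·(-1)·(2)·∫sin(5x)·cos(5x) dx = -4·(0) = 0.
  So ∫_0^π u² dx = π/2 + 2*π + 0 = 5*π/2.
  (u')² squared terms: (-10)²·∫sin(5x)² dx = 100·π/2 = 50*π;  (-5)²·∫cos(5x)² dx = 25·π/2 = 25*π/2.
  (u')² cross terms: 2·(-10)·(-5)·∫sin(5x)·cos(5x) dx = 100·(0) = 0.
  So ∫_0^π (u')² dx = 50*π + 25*π/2 + 0 = 125*π/2.
||u||_{H^1}^2 = (5*π/2) + (125*π/2) = 65*π.


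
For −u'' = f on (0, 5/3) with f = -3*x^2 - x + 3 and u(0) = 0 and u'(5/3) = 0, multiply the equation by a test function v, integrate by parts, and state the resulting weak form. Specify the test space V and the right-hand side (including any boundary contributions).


V = {v ∈ H^1(0, 5/3) : v(0) = 0} (test functions vanish at x = 0 where u is specified); weak form: ∫_0^5/3 u'v' dx = ∫_0^5/3 (-3*x^2 - x + 3) v dx for all v ∈ V.

Multiply both sides by a test function v and integrate from 0 to 5/3:
  ∫_0^5/3 −u''(x) v(x) dx = ∫_0^5/3 f(x) v(x) dx.
Integrate the LHS by parts once:
  ∫_0^5/3 −u'' v dx = −[u'(x) v(x)]_0^5/3 + ∫_0^5/3 u'(x) v'(x) dx.
Thus ∫_0^5/3 u'(x) v'(x) dx = ∫_0^5/3 f(x) v(x) dx + [u'(x) v(x)]_0^5/3.
Choose V so that boundary terms are either known or forced to vanish.
Mixed BC: u(0) = 0 (Dirichlet) and u'(5/3) = 0 (Neumann). Define V = {v ∈ H^1(0, 5/3) : v(0) = 0}. Then [u' v]_0^5/3 = u'(5/3)·v(5/3) − u'(0)·0 = 0.
Weak formulation: find u (satisfying any essential BC) such that ∫_0^5/3 u'(x) v'(x) dx = ∫_0^5/3 f v dx for all v ∈ V (Dirichlet at 0 absorbed into V; the Neumann datum at x = 5/3 is zero, so no boundary term remains).
Substituting f(x) = -3*x^2 - x + 3, the right-hand side is ∫_0^5/3 (-3*x^2 - x + 3) v dx.


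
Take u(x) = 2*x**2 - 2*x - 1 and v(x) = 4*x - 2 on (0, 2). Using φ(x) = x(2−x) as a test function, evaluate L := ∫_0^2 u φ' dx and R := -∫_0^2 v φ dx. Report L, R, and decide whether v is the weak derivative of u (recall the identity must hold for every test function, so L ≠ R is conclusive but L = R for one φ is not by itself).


LHS = -8/3, RHS = -8/3. Yes, v = u' weakly.

u(x) = 2*x**2 - 2*x - 1, classical derivative u'(x) = 4*x - 2.
φ(x) = x(2−x), so φ'(x) = 2 - 2*x.
Note φ(0) = φ(2) = 0, so the boundary term u·φ vanishes.
LHS = ∫_0^2 u(x) φ'(x) dx = ∫_0^2 (-4*x^3 + 8*x^2 - 2*x - 2) dx. Term by term:
  ∫_0^2 -4*x^3 dx = -16;  ∫_0^2 8*x^2 dx = 64/3;  ∫_0^2 -2*x dx = -4;
  ∫_0^2 -2 dx = -4.
Sum: -16 + 64/3 − 4 − 4 = -8/3.
So LHS = -8/3.
∫_0^2 v(x) φ(x) dx = ∫_0^2 (-4*x^3 + 10*x^2 - 4*x) dx. Term by term:
  ∫_0^2 -4*x^3 dx = -16;  ∫_0^2 10*x^2 dx = 80/3;  ∫_0^2 -4*x dx = -8.
Sum: -16 + 80/3 − 8 = 8/3.
So RHS = -∫_0^2 v(x) φ(x) dx = -8/3.
LHS = RHS, so the identity holds for this test φ.
Moreover u is smooth here and v(x) = u'(x) = 4*x - 2 pointwise, so the identity holds for every test function. Hence v is the weak derivative of u.
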